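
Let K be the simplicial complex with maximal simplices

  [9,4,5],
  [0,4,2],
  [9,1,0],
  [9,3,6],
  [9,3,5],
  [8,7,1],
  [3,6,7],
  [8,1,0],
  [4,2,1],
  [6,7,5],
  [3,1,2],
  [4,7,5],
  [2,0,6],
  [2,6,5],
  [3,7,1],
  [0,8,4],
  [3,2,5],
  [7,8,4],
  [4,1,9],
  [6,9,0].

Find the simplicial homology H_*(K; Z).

H_0 = Z,  H_1 = Z ⊕ Z/2,  H_2 = 0.

K has 10 vertices, 30 edges, 20 triangles.
rank ∂_0 = 0, rank ∂_1 = 9 ⇒ b_0 = 10 − 0 − 9 = 1; all invariant factors of ∂_1 are 1 so no torsion. So H_0 = Z.
rank ∂_1 = 9, rank ∂_2 = 20 ⇒ b_1 = 30 − 9 − 20 = 1; ∂_2 has invariant factor(s) [2] giving torsion. So H_1 = Z ⊕ Z/2.
rank ∂_2 = 20, rank ∂_3 = 0 ⇒ b_2 = 20 − 20 − 0 = 0. So H_2 = 0.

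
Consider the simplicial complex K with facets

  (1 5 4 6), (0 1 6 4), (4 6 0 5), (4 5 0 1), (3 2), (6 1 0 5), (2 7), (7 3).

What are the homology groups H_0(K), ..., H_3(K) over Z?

Fix the vertex order 0 < 1 < 2 < 3 < 4 < 5 < 6 < 7 and write every simplex with vertices in increasing order. Then dim K = 3 and the simplices of K are:

  0-simplices (8): [0], [1], [2], [3], [4], [5], [6], [7]
  1-simplices (13): [0,1], [0,4], [0,5], [0,6], [1,4], [1,5], [1,6], [2,3], [2,7], [3,7], [4,5], [4,6], [5,6]
  2-simplices (10): [0,1,4], [0,1,5], [0,1,6], [0,4,5], [0,4,6], [0,5,6], [1,4,5], [1,4,6], [1,5,6], [4,5,6]
  3-simplices (5): [0,1,4,5], [0,1,4,6], [0,1,5,6], [0,4,5,6], [1,4,5,6]

so the chain groups are C_0 ≅ Z^8, C_1 ≅ Z^13, C_2 ≅ Z^10, C_3 ≅ Z^5.

Boundary ∂_1: C_1 → C_0 sends each edge [p,q] (with p < q) to q − p.
The 8×13 boundary matrix has rank 6 and Smith normal form diag(1,1,1,1,1,1).

Boundary ∂_2: C_2 → C_1 sends each 2-simplex [p,q,r] to [q,r] − [p,r] + [p,q]. For instance
  ∂[4,5,6] = [5,6] − [4,6] + [4,5],
  ∂[0,1,4] = [1,4] − [0,4] + [0,1].
This gives a 13×10 integer matrix of rank 6; reducing to Smith normal form yields diagonal entries (1,1,1,1,1,1).

∂_3: C_3 → C_2 sends each 3-simplex σ to the alternating sum Σ_i (−1)^i (σ with its i-th vertex removed). For instance
  ∂[0,4,5,6] = [4,5,6] − [0,5,6] + [0,4,6] − [0,4,5],
  ∂[0,1,5,6] = [1,5,6] − [0,5,6] + [0,1,6] − [0,1,5].
This gives a 10×5 integer matrix of rank 4; reducing to Smith normal form yields diagonal entries (1,1,1,1).

Computing H_k = (kernel of ∂_k) / (image of ∂_{k+1}):

  H_0: rank C_0 − rank ∂_1 = 8 − 6 = 2, and the invariant factors of ∂_1 are all 1, so H_0 = Z^2.
  H_1: rank ker ∂_1 − rank ∂_2 = (13 − 6) − 6 = 1, and the invariant factors of ∂_2 are all 1, so H_1 = Z.
  H_2: rank ker ∂_2 − rank ∂_3 = (10 − 6) − 4 = 0, and the invariant factors of ∂_3 are all 1, so H_2 = 0.
  H_3: rank ker ∂_3 − rank ∂_4 = (5 − 4) − 0 = 1, and there is no ∂_4, so H_3 = Z.

As a check, the Euler characteristic is 8 − 13 + 10 − 5 = 0, which agrees with 2 − 1 + 0 − 1 = 0.

H_0 ≅ Z^2,  H_1 ≅ Z,  H_2 = 0,  H_3 ≅ Z.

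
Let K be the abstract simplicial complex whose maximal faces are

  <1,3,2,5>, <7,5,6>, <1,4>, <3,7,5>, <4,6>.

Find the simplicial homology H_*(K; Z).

H_0 ≅ Z,  H_1 ≅ Z,  H_2 = 0,  H_3 = 0.

We work with the vertex ordering 1 < 2 < 3 < 4 < 5 < 6 < 7. The simplices of K, each written with vertices in increasing order, are:

  0-simplices (7): [1], [2], [3], [4], [5], [6], [7]
  1-simplices (12): [1,2], [1,3], [1,4], [1,5], [2,3], [2,5], [3,5], [3,7], [4,6], [5,6], [5,7], [6,7]
  2-simplices (6): [1,2,3], [1,2,5], [1,3,5], [2,3,5], [3,5,7], [5,6,7]
  3-simplices (1): [1,2,3,5]

so the chain groups are C_0 ≅ Z^7, C_1 ≅ Z^12, C_2 ≅ Z^6, C_3 ≅ Z^1.

∂_1: C_1 → C_0 maps an edge to its endpoints' difference, ∂[p,q] = q − p.
The resulting 7×12 matrix has rank 6, and its Smith normal form has invariant factors (1,1,1,1,1,1).

Boundary ∂_2: C_2 → C_1 maps a triangle to the signed sum of its edges. For instance
  ∂[3,5,7] = [5,7] − [3,7] + [3,5],
  ∂[1,2,3] = [2,3] − [1,3] + [1,2].
The resulting 12×6 matrix has rank 5, and its Smith normal form has invariant factors (1,1,1,1,1).

The boundary map ∂_3: C_3 → C_2 sends each 3-simplex σ to the alternating sum Σ_i (−1)^i (σ with its i-th vertex removed). For instance
  ∂[1,2,3,5] = [2,3,5] − [1,3,5] + [1,2,5] − [1,2,3].
The resulting 6×1 matrix has rank 1, and its Smith normal form has invariant factors (1).

From H_k ≅ ker(∂_k) / im(∂_{k+1}) we obtain:

  H_0: rank C_0 − rank ∂_1 = 7 − 6 = 1, and the invariant factors of ∂_1 are all 1, so H_0 = Z.
  H_1: rank ker ∂_1 − rank ∂_2 = (12 − 6) − 5 = 1, and the invariant factors of ∂_2 are all 1, so H_1 = Z.
  H_2: rank ker ∂_2 − rank ∂_3 = (6 − 5) − 1 = 0, and the invariant factors of ∂_3 are all 1, so H_2 = 0.
  H_3: rank ker ∂_3 − rank ∂_4 = (1 − 1) − 0 = 0, and there is no ∂_4, so H_3 = 0.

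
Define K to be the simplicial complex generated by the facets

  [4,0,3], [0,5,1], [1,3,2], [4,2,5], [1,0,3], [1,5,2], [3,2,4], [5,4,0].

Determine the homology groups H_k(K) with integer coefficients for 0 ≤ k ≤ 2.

H_0 ≅ Z,  H_1 = 0,  H_2 ≅ Z.

Order the vertices as 0 < 1 < 2 < 3 < 4 < 5. Listing each simplex with vertices in this order, K has dimension 2 with simplices:

  0-simplices (6): [0], [1], [2], [3], [4], [5]
  1-simplices (12): [0,1], [0,3], [0,4], [0,5], [1,2], [1,3], [1,5], [2,3], [2,4], [2,5], [3,4], [4,5]
  2-simplices (8): [0,1,3], [0,1,5], [0,3,4], [0,4,5], [1,2,3], [1,2,5], [2,3,4], [2,4,5]

Hence C_0 ≅ Z^6, C_1 ≅ Z^12, C_2 ≅ Z^8.

∂_1: C_1 → C_0 maps an edge to its endpoints' difference, ∂[p,q] = q − p. For instance
  ∂[1,3] = [3] − [1].
This gives a 6×12 integer matrix of rank 5; reducing to Smith normal form yields diagonal entries (1,1,1,1,1).

∂_2: C_2 → C_1 sends each 2-simplex [p,q,r] to [q,r] − [p,r] + [p,q]. For instance
  ∂[1,2,5] = [2,5] − [1,5] + [1,2],
  ∂[0,1,3] = [1,3] − [0,3] + [0,1].
This gives a 12×8 integer matrix of rank 7; reducing to Smith normal form yields diagonal entries (1,1,1,1,1,1,1).

Computing H_k = (kernel of ∂_k) / (image of ∂_{k+1}):

  H_0: rank C_0 − rank ∂_1 = 6 − 5 = 1, and the invariant factors of ∂_1 are all 1, so H_0 ≅ Z.
  H_1: rank ker ∂_1 − rank ∂_2 = (12 − 5) − 7 = 0, and the invariant factors of ∂_2 are all 1, so H_1 ≅ 0.
  H_2: rank ker ∂_2 − rank ∂_3 = (8 − 7) − 0 = 1, and there is no ∂_3, so H_2 ≅ Z.

As a check, the Euler characteristic is 6 − 12 + 8 = 2, which agrees with 1 − 0 + 1 = 2.
(K is a triangulation of the 2-sphere S^2.)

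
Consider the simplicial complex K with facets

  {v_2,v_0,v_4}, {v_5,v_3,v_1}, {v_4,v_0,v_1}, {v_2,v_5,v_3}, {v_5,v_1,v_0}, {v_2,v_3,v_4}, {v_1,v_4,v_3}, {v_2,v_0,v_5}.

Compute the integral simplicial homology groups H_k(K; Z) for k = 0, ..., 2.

H_0 ≅ Z,  H_1 = 0,  H_2 ≅ Z.

Take the total order v_0 < v_1 < v_2 < v_3 < v_4 < v_5 on the vertex set. Then K (dimension 2) consists of the simplices:

  0-simplices (6): [v_0], [v_1], [v_2], [v_3], [v_4], [v_5]
  1-simplices (12): [v_0,v_1], [v_0,v_2], [v_0,v_4], [v_0,v_5], [v_1,v_3], [v_1,v_4], [v_1,v_5], [v_2,v_3], [v_2,v_4], [v_2,v_5], [v_3,v_4], [v_3,v_5]
  2-simplices (8): [v_0,v_1,v_4], [v_0,v_1,v_5], [v_0,v_2,v_4], [v_0,v_2,v_5], [v_1,v_3,v_4], [v_1,v_3,v_5], [v_2,v_3,v_4], [v_2,v_3,v_5]

Hence C_0 ≅ Z^6, C_1 ≅ Z^12, C_2 ≅ Z^8.

The boundary map ∂_1: C_1 → C_0 maps an edge to its endpoints' difference, ∂[p,q] = q − p. For instance
  ∂[v_3,v_5] = [v_5] − [v_3].
This gives a 6×12 integer matrix of rank 5; reducing to Smith normal form yields diagonal entries (1,1,1,1,1).

Boundary ∂_2: C_2 → C_1 acts by ∂[p,q,r] = [q,r] − [p,r] + [p,q]. For instance
  ∂[v_2,v_3,v_4] = [v_3,v_4] − [v_2,v_4] + [v_2,v_3],
  ∂[v_1,v_3,v_4] = [v_3,v_4] − [v_1,v_4] + [v_1,v_3].
As a 12×8 matrix over Z this has rank 7, with invariant factors (1,1,1,1,1,1,1).

Now H_k = ker ∂_k / im ∂_{k+1}, so:

  H_0: rank C_0 − rank ∂_1 = 6 − 5 = 1, and the invariant factors of ∂_1 are all 1, so H_0 ≅ Z.
  H_1: rank ker ∂_1 − rank ∂_2 = (12 − 5) − 7 = 0, and the invariant factors of ∂_2 are all 1, so H_1 ≅ 0.
  H_2: rank ker ∂_2 − rank ∂_3 = (8 − 7) − 0 = 1, and there is no ∂_3, so H_2 ≅ Z.

As a check, the Euler characteristic is 6 − 12 + 8 = 2, which agrees with 1 − 0 + 1 = 2.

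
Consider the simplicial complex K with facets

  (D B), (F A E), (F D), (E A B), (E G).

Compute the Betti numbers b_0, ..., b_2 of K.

Take the total order A < B < D < E < F < G on the vertex set. Then K (dimension 2) consists of the simplices:

  0-simplices (6): A, B, D, E, F, G
  1-simplices (8): AB, AE, AF, BD, BE, DF, EF, EG
  2-simplices (2): ABE, AEF

so the chain groups are C_0 ≅ Z^6, C_1 ≅ Z^8, C_2 ≅ Z^2.

∂_1: C_1 → C_0 is given by ∂[p,q] = [q] − [p].
The 6×8 boundary matrix has rank 5 and Smith normal form diag(1,1,1,1,1).

∂_2: C_2 → C_1 acts by ∂[p,q,r] = [q,r] − [p,r] + [p,q]. For instance
  ∂AEF = EF − AF + AE,
  ∂ABE = BE − AE + AB.
As a 8×2 matrix over Z this has rank 2, with invariant factors (1,1).

From H_k ≅ ker(∂_k) / im(∂_{k+1}) we obtain:

  H_0: rank C_0 − rank ∂_1 = 6 − 5 = 1, and the invariant factors of ∂_1 are all 1, so H_0 ≅ Z.
  H_1: rank ker ∂_1 − rank ∂_2 = (8 − 5) − 2 = 1, and the invariant factors of ∂_2 are all 1, so H_1 ≅ Z.
  H_2: rank ker ∂_2 − rank ∂_3 = (2 − 2) − 0 = 0, and there is no ∂_3, so H_2 ≅ 0.

Hence the Betti numbers are b_0 = 1, b_1 = 1, b_2 = 0.

b_0 = 1, b_1 = 1, b_2 = 0.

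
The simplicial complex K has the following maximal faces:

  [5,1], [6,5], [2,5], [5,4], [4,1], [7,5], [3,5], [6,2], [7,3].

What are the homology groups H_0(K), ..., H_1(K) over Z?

Order the vertices as 1 < 2 < 3 < 4 < 5 < 6 < 7. Listing each simplex with vertices in this order, K has dimension 1 with simplices:

  0-simplices (7): [1], [2], [3], [4], [5], [6], [7]
  1-simplices (9): [1,4], [1,5], [2,5], [2,6], [3,5], [3,7], [4,5], [5,6], [5,7]

so the chain groups are C_0 ≅ Z^7, C_1 ≅ Z^9.

The boundary map ∂_1: C_1 → C_0 is given by ∂[p,q] = [q] − [p]. For instance
  ∂[1,5] = [5] − [1].
As a 7×9 matrix over Z this has rank 6, with invariant factors (1,1,1,1,1,1).

Reading off H_k = ker ∂_k / im ∂_{k+1}:

  H_0: rank C_0 − rank ∂_1 = 7 − 6 = 1, and the invariant factors of ∂_1 are all 1, so H_0 = Z.
  H_1: rank ker ∂_1 − rank ∂_2 = (9 − 6) − 0 = 3, and there is no ∂_2, so H_1 = Z^3.

(K is a triangulation of a wedge of 3 circles.)

H_0 = Z,  H_1 = Z^3.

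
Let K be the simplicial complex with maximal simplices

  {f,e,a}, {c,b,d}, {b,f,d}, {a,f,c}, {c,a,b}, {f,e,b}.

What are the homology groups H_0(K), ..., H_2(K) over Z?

We work with the vertex ordering a < b < c < d < e < f. The simplices of K, each written with vertices in increasing order, are:

  0-simplices (6): a, b, c, d, e, f
  1-simplices (12): ab, ac, ae, af, bc, bd, be, bf, cd, cf, df, ef
  2-simplices (6): abc, acf, aef, bcd, bdf, bef

Hence C_0 ≅ Z^6, C_1 ≅ Z^12, C_2 ≅ Z^6.

Boundary ∂_1: C_1 → C_0 is given by ∂[p,q] = [q] − [p]. For instance
  ∂cd = d − c.
The 6×12 boundary matrix has rank 5 and Smith normal form diag(1,1,1,1,1).

Boundary ∂_2: C_2 → C_1 maps a triangle to the signed sum of its edges. For instance
  ∂acf = cf − af + ac,
  ∂bcd = cd − bd + bc.
As a 12×6 matrix over Z this has rank 6, with invariant factors (1,1,1,1,1,1).

Computing H_k = (kernel of ∂_k) / (image of ∂_{k+1}):

  H_0: rank C_0 − rank ∂_1 = 6 − 5 = 1, and the invariant factors of ∂_1 are all 1, so H_0 = Z.
  H_1: rank ker ∂_1 − rank ∂_2 = (12 − 5) − 6 = 1, and the invariant factors of ∂_2 are all 1, so H_1 = Z.
  H_2: rank ker ∂_2 − rank ∂_3 = (6 − 6) − 0 = 0, and there is no ∂_3, so H_2 = 0.

As a check, the Euler characteristic is 6 − 12 + 6 = 0, which agrees with 1 − 1 + 0 = 0.

H_0 = Z,  H_1 = Z,  H_2 = 0.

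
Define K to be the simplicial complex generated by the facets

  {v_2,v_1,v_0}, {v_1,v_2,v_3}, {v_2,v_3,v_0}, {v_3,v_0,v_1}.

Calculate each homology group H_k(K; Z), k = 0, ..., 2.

Fix the vertex order v_0 < v_1 < v_2 < v_3 and write every simplex with vertices in increasing order. Then dim K = 2 and the simplices of K are:

  0-simplices (4): [v_0], [v_1], [v_2], [v_3]
  1-simplices (6): [v_0,v_1], [v_0,v_2], [v_0,v_3], [v_1,v_2], [v_1,v_3], [v_2,v_3]
  2-simplices (4): [v_0,v_1,v_2], [v_0,v_1,v_3], [v_0,v_2,v_3], [v_1,v_2,v_3]

so the chain groups are C_0 ≅ Z^4, C_1 ≅ Z^6, C_2 ≅ Z^4.

∂_1: C_1 → C_0 sends each edge [p,q] (with p < q) to q − p. For instance
  ∂[v_0,v_2] = [v_2] − [v_0].
The resulting 4×6 matrix has rank 3, and its Smith normal form has invariant factors (1,1,1).

∂_2: C_2 → C_1 maps a triangle to the signed sum of its edges. For instance
  ∂[v_0,v_1,v_3] = [v_1,v_3] − [v_0,v_3] + [v_0,v_1],
  ∂[v_1,v_2,v_3] = [v_2,v_3] − [v_1,v_3] + [v_1,v_2].
The resulting 6×4 matrix has rank 3, and its Smith normal form has invariant factors (1,1,1).

From H_k ≅ ker(∂_k) / im(∂_{k+1}) we obtain:

  H_0: rank C_0 − rank ∂_1 = 4 − 3 = 1, and the invariant factors of ∂_1 are all 1, so H_0 ≅ Z.
  H_1: rank ker ∂_1 − rank ∂_2 = (6 − 3) − 3 = 0, and the invariant factors of ∂_2 are all 1, so H_1 ≅ 0.
  H_2: rank ker ∂_2 − rank ∂_3 = (4 − 3) − 0 = 1, and there is no ∂_3, so H_2 ≅ Z.

H_0 ≅ Z,  H_1 = 0,  H_2 ≅ Z.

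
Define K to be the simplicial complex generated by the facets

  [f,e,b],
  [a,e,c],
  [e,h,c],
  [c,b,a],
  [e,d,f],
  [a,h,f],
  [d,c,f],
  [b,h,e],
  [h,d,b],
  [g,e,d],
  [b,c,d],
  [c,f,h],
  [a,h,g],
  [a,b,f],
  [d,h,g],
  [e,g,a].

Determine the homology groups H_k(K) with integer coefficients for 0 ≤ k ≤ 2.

H_0 = Z,  H_1 = Z^2,  H_2 = Z.

Order the vertices as a < b < c < d < e < f < g < h. Listing each simplex with vertices in this order, K has dimension 2 with simplices:

  0-simplices (8): a, b, c, d, e, f, g, h
  1-simplices (24): ab, ac, ae, af, ag, ah, bc, bd, be, bf, bh, cd, ce, cf, ch, de, df, dg, dh, ef, eg, eh, fh, gh
  2-simplices (16): abc, abf, ace, aeg, afh, agh, bcd, bdh, bef, beh, cdf, ceh, cfh, def, deg, dgh

Hence C_0 ≅ Z^8, C_1 ≅ Z^24, C_2 ≅ Z^16.

∂_1: C_1 → C_0 is given by ∂[p,q] = [q] − [p]. For instance
  ∂bc = c − b.
As a 8×24 matrix over Z this has rank 7, with invariant factors (1,1,1,1,1,1,1).

The boundary map ∂_2: C_2 → C_1 acts by ∂[p,q,r] = [q,r] − [p,r] + [p,q]. For instance
  ∂bcd = cd − bd + bc,
  ∂cdf = df − cf + cd.
The resulting 24×16 matrix has rank 15, and its Smith normal form has invariant factors (1,1,1,1,1,1,1,1,1,1,1,1,1,1,1).

Now H_k = ker ∂_k / im ∂_{k+1}, so:

  H_0: rank C_0 − rank ∂_1 = 8 − 7 = 1, and the invariant factors of ∂_1 are all 1, so H_0 = Z.
  H_1: rank ker ∂_1 − rank ∂_2 = (24 − 7) − 15 = 2, and the invariant factors of ∂_2 are all 1, so H_1 = Z^2.
  H_2: rank ker ∂_2 − rank ∂_3 = (16 − 15) − 0 = 1, and there is no ∂_3, so H_2 = Z.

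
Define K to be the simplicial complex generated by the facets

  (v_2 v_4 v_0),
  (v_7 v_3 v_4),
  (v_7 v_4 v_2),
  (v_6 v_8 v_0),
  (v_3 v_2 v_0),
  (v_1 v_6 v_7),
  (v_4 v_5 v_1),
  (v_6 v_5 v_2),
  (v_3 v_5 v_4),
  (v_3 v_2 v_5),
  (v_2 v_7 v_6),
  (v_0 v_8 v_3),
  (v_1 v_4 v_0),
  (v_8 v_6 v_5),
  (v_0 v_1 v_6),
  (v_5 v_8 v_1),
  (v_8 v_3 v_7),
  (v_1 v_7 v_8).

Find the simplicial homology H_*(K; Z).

Take the total order v_0 < v_1 < v_2 < v_3 < v_4 < v_5 < v_6 < v_7 < v_8 on the vertex set. Then K (dimension 2) consists of the simplices:

  0-simplices (9): [v_0], [v_1], [v_2], [v_3], [v_4], [v_5], [v_6], [v_7], [v_8]
  1-simplices (27): (27 of them)
  2-simplices (18): (18 of them)

so the chain groups are C_0 ≅ Z^9, C_1 ≅ Z^27, C_2 ≅ Z^18.

The boundary map ∂_1: C_1 → C_0 is given by ∂[p,q] = [q] − [p].
This gives a 9×27 integer matrix of rank 8; reducing to Smith normal form yields diagonal entries (1,1,1,1,1,1,1,1).

Boundary ∂_2: C_2 → C_1 acts by ∂[p,q,r] = [q,r] − [p,r] + [p,q]. For instance
  ∂[v_2,v_5,v_6] = [v_5,v_6] − [v_2,v_6] + [v_2,v_5],
  ∂[v_1,v_7,v_8] = [v_7,v_8] − [v_1,v_8] + [v_1,v_7].
The resulting 27×18 matrix has rank 18, and its Smith normal form has invariant factors (1,1,1,1,1,1,1,1,1,1,1,1,1,1,1,1,1,2).

From H_k ≅ ker(∂_k) / im(∂_{k+1}) we obtain:

  H_0: rank C_0 − rank ∂_1 = 9 − 8 = 1, and the invariant factors of ∂_1 are all 1, so H_0 ≅ Z.
  H_1: rank ker ∂_1 − rank ∂_2 = (27 − 8) − 18 = 1, and ∂_2 has invariant factor 2 > 1, so H_1 ≅ Z ⊕ Z_2.
  H_2: rank ker ∂_2 − rank ∂_3 = (18 − 18) − 0 = 0, and there is no ∂_3, so H_2 ≅ 0.

H_0 ≅ Z,  H_1 ≅ Z ⊕ Z_2,  H_2 = 0.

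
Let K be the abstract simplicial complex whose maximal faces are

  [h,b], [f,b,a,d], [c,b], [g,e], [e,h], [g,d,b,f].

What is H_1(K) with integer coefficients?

H_1 = Z.

Order the vertices as a < b < c < d < e < f < g < h. Listing each simplex with vertices in this order, K has dimension 3 with simplices:

  0-simplices (8): a, b, c, d, e, f, g, h
  1-simplices (13): ab, ad, af, bc, bd, bf, bg, bh, df, dg, eg, eh, fg
  2-simplices (7): abd, abf, adf, bdf, bdg, bfg, dfg
  3-simplices (2): abdf, bdfg

so the chain groups are C_0 ≅ Z^8, C_1 ≅ Z^13, C_2 ≅ Z^7, C_3 ≅ Z^2.

∂_1: C_1 → C_0 maps an edge to its endpoints' difference, ∂[p,q] = q − p.
This gives a 8×13 integer matrix of rank 7; reducing to Smith normal form yields diagonal entries (1,1,1,1,1,1,1).

∂_2: C_2 → C_1 maps a triangle to the signed sum of its edges. For instance
  ∂adf = df − af + ad,
  ∂abd = bd − ad + ab.
This gives a 13×7 integer matrix of rank 5; reducing to Smith normal form yields diagonal entries (1,1,1,1,1).

Boundary ∂_3: C_3 → C_2 sends each 3-simplex σ to the alternating sum Σ_i (−1)^i (σ with its i-th vertex removed). For instance
  ∂abdf = bdf − adf + abf − abd,
  ∂bdfg = dfg − bfg + bdg − bdf.
The 7×2 boundary matrix has rank 2 and Smith normal form diag(1,1).

Reading off H_k = ker ∂_k / im ∂_{k+1}:

  H_1: rank ker ∂_1 − rank ∂_2 = (13 − 7) − 5 = 1, and the invariant factors of ∂_2 are all 1, so H_1 = Z.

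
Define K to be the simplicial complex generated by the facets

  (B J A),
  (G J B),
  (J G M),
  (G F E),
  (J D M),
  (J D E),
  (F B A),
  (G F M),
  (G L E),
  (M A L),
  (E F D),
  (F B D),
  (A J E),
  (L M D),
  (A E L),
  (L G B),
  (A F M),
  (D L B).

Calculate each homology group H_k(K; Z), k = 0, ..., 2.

Take the total order A < B < D < E < F < G < J < L < M on the vertex set. Then K (dimension 2) consists of the simplices:

  0-simplices (9): A, B, D, E, F, G, J, L, M
  1-simplices (27): AB, AE, AF, AJ, AL, AM, BD, BF, BG, BJ, BL, DE, DF, DJ, DL, DM, EF, EG, EJ, EL, FG, FM, GJ, GL, GM, JM, LM
  2-simplices (18): ABF, ABJ, AEJ, AEL, AFM, ALM, BDF, BDL, BGJ, BGL, DEF, DEJ, DJM, DLM, EFG, EGL, FGM, GJM

so the chain groups are C_0 ≅ Z^9, C_1 ≅ Z^27, C_2 ≅ Z^18.

Boundary ∂_1: C_1 → C_0 is given by ∂[p,q] = [q] − [p]. For instance
  ∂DM = M − D.
The resulting 9×27 matrix has rank 8, and its Smith normal form has invariant factors (1,1,1,1,1,1,1,1).

The boundary map ∂_2: C_2 → C_1 sends each 2-simplex [p,q,r] to [q,r] − [p,r] + [p,q]. For instance
  ∂ALM = LM − AM + AL,
  ∂BDL = DL − BL + BD.
As a 27×18 matrix over Z this has rank 17, with invariant factors (1,1,1,1,1,1,1,1,1,1,1,1,1,1,1,1,1).

Reading off H_k = ker ∂_k / im ∂_{k+1}:

  H_0: rank C_0 − rank ∂_1 = 9 − 8 = 1, and the invariant factors of ∂_1 are all 1, so H_0 ≅ Z.
  H_1: rank ker ∂_1 − rank ∂_2 = (27 − 8) − 17 = 2, and the invariant factors of ∂_2 are all 1, so H_1 ≅ Z^2.
  H_2: rank ker ∂_2 − rank ∂_3 = (18 − 17) − 0 = 1, and there is no ∂_3, so H_2 ≅ Z.

H_0 = Z,  H_1 = Z^2,  H_2 = Z.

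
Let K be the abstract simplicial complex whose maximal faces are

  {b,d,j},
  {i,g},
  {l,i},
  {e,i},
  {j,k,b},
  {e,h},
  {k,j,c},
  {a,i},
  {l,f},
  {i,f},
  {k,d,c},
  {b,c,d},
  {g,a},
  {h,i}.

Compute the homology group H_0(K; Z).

Fix the vertex order a < b < c < d < e < f < g < h < i < j < k < l and write every simplex with vertices in increasing order. Then dim K = 2 and the simplices of K are:

  0-simplices (12): a, b, c, d, e, f, g, h, i, j, k, l
  1-simplices (19): ag, ai, bc, bd, bj, bk, cd, cj, ck, dj, dk, eh, ei, fi, fl, gi, hi, il, jk
  2-simplices (5): bcd, bdj, bjk, cdk, cjk

so the chain groups are C_0 ≅ Z^12, C_1 ≅ Z^19, C_2 ≅ Z^5.

∂_1: C_1 → C_0 maps an edge to its endpoints' difference, ∂[p,q] = q − p. For instance
  ∂fi = i − f.
As a 12×19 matrix over Z this has rank 10, with invariant factors (1,1,1,1,1,1,1,1,1,1).

∂_2: C_2 → C_1 maps a triangle to the signed sum of its edges. For instance
  ∂bjk = jk − bk + bj,
  ∂bdj = dj − bj + bd.
As a 19×5 matrix over Z this has rank 5, with invariant factors (1,1,1,1,1).

Reading off H_k = ker ∂_k / im ∂_{k+1}:

  H_0: rank C_0 − rank ∂_1 = 12 − 10 = 2, and the invariant factors of ∂_1 are all 1, so H_0 ≅ Z^2.

H_0 = Z^2.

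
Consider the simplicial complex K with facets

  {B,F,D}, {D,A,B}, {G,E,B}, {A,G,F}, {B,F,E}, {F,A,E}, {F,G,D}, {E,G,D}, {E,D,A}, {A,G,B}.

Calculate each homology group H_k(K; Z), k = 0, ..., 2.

H_0 ≅ Z,  H_1 ≅ Z_2,  H_2 = 0.

Take the total order A < B < D < E < F < G on the vertex set. Then K (dimension 2) consists of the simplices:

  0-simplices (6): A, B, D, E, F, G
  1-simplices (15): AB, AD, AE, AF, AG, BD, BE, BF, BG, DE, DF, DG, EF, EG, FG
  2-simplices (10): ABD, ABG, ADE, AEF, AFG, BDF, BEF, BEG, DEG, DFG

so the chain groups are C_0 ≅ Z^6, C_1 ≅ Z^15, C_2 ≅ Z^10.

Boundary ∂_1: C_1 → C_0 maps an edge to its endpoints' difference, ∂[p,q] = q − p. For instance
  ∂DF = F − D.
The resulting 6×15 matrix has rank 5, and its Smith normal form has invariant factors (1,1,1,1,1).

The boundary map ∂_2: C_2 → C_1 acts by ∂[p,q,r] = [q,r] − [p,r] + [p,q]. For instance
  ∂AEF = EF − AF + AE,
  ∂DEG = EG − DG + DE.
The 15×10 boundary matrix has rank 10 and Smith normal form diag(1,1,1,1,1,1,1,1,1,2).

Now H_k = ker ∂_k / im ∂_{k+1}, so:

  H_0: rank C_0 − rank ∂_1 = 6 − 5 = 1, and the invariant factors of ∂_1 are all 1, so H_0 = Z.
  H_1: rank ker ∂_1 − rank ∂_2 = (15 − 5) − 10 = 0, and ∂_2 has invariant factor 2 > 1, so H_1 = Z_2.
  H_2: rank ker ∂_2 − rank ∂_3 = (10 − 10) − 0 = 0, and there is no ∂_3, so H_2 = 0.

As a check, the Euler characteristic is 6 − 15 + 10 = 1, which agrees with 1 − 0 + 0 = 1.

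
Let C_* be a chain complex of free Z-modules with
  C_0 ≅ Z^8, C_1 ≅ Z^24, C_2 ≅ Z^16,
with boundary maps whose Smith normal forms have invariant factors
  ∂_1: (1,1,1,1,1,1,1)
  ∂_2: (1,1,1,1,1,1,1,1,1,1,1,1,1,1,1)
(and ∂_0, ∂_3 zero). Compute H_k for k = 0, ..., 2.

H_0 = Z,  H_1 = Z^2,  H_2 = Z.

H_0: b_0 = 8 − 0 − 7 = 1; torsion from ∂_1 factors > 1: none. So H_0 = Z.
H_1: b_1 = 24 − 7 − 15 = 2; torsion from ∂_2 factors > 1: none. So H_1 = Z^2.
H_2: b_2 = 16 − 15 − 0 = 1; torsion from ∂_3 factors > 1: none. So H_2 = Z.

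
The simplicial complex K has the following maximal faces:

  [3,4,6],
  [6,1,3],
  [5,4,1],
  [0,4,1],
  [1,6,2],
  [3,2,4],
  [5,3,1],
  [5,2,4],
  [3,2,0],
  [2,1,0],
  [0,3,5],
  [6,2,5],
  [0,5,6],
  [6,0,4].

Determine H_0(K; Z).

H_0 ≅ Z.

Take the total order 0 < 1 < 2 < 3 < 4 < 5 < 6 on the vertex set. Then K (dimension 2) consists of the simplices:

  0-simplices (7): [0], [1], [2], [3], [4], [5], [6]
  1-simplices (21): [0,1], [0,2], [0,3], [0,4], [0,5], [0,6], [1,2], [1,3], [1,4], [1,5], [1,6], [2,3], [2,4], [2,5], [2,6], [3,4], [3,5], [3,6], [4,5], [4,6], [5,6]
  2-simplices (14): [0,1,2], [0,1,4], [0,2,3], [0,3,5], [0,4,6], [0,5,6], [1,2,6], [1,3,5], [1,3,6], [1,4,5], [2,3,4], [2,4,5], [2,5,6], [3,4,6]

so the chain groups are C_0 ≅ Z^7, C_1 ≅ Z^21, C_2 ≅ Z^14.

∂_1: C_1 → C_0 is given by ∂[p,q] = [q] − [p]. For instance
  ∂[1,4] = [4] − [1].
As a 7×21 matrix over Z this has rank 6, with invariant factors (1,1,1,1,1,1).

∂_2: C_2 → C_1 acts by ∂[p,q,r] = [q,r] − [p,r] + [p,q]. For instance
  ∂[0,4,6] = [4,6] − [0,6] + [0,4],
  ∂[1,3,5] = [3,5] − [1,5] + [1,3].
The resulting 21×14 matrix has rank 13, and its Smith normal form has invariant factors (1,1,1,1,1,1,1,1,1,1,1,1,1).

Computing H_k = (kernel of ∂_k) / (image of ∂_{k+1}):

  H_0: rank C_0 − rank ∂_1 = 7 − 6 = 1, and the invariant factors of ∂_1 are all 1, so H_0 ≅ Z.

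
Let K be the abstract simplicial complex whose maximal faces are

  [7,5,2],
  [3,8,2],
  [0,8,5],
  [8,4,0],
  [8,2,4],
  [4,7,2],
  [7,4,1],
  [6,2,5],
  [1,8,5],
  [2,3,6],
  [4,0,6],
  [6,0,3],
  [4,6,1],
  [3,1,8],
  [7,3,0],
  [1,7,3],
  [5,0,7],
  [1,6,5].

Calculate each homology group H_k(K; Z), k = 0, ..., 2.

Fix the vertex order 0 < 1 < 2 < 3 < 4 < 5 < 6 < 7 < 8 and write every simplex with vertices in increasing order. Then dim K = 2 and the simplices of K are:

  0-simplices (9): [0], [1], [2], [3], [4], [5], [6], [7], [8]
  1-simplices (27): (27 of them)
  2-simplices (18): [0,3,6], [0,3,7], [0,4,6], [0,4,8], [0,5,7], [0,5,8], [1,3,7], [1,3,8], [1,4,6], [1,4,7], [1,5,6], [1,5,8], [2,3,6], [2,3,8], [2,4,7], [2,4,8], [2,5,6], [2,5,7]

giving chain groups C_0 ≅ Z^9, C_1 ≅ Z^27, C_2 ≅ Z^18.

Boundary ∂_1: C_1 → C_0 sends each edge [p,q] (with p < q) to q − p. For instance
  ∂[0,6] = [6] − [0].
This gives a 9×27 integer matrix of rank 8; reducing to Smith normal form yields diagonal entries (1,1,1,1,1,1,1,1).

Boundary ∂_2: C_2 → C_1 maps a triangle to the signed sum of its edges. For instance
  ∂[1,3,8] = [3,8] − [1,8] + [1,3],
  ∂[2,3,6] = [3,6] − [2,6] + [2,3].
The 27×18 boundary matrix has rank 17 and Smith normal form diag(1,1,1,1,1,1,1,1,1,1,1,1,1,1,1,1,1).

From H_k ≅ ker(∂_k) / im(∂_{k+1}) we obtain:

  H_0: rank C_0 − rank ∂_1 = 9 − 8 = 1, and the invariant factors of ∂_1 are all 1, so H_0 = Z.
  H_1: rank ker ∂_1 − rank ∂_2 = (27 − 8) − 17 = 2, and the invariant factors of ∂_2 are all 1, so H_1 = Z^2.
  H_2: rank ker ∂_2 − rank ∂_3 = (18 − 17) − 0 = 1, and there is no ∂_3, so H_2 = Z.

(K is a triangulation of the torus T^2.)

H_0 = Z,  H_1 = Z^2,  H_2 = Z.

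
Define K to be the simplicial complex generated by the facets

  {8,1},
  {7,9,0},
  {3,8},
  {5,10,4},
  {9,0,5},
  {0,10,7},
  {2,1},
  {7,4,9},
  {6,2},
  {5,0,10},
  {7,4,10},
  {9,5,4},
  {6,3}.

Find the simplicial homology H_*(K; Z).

H_0 = Z^2,  H_1 = Z,  H_2 = Z.

We work with the vertex ordering 0 < 1 < 2 < 3 < 4 < 5 < 6 < 7 < 8 < 9 < 10. The simplices of K, each written with vertices in increasing order, are:

  0-simplices (11): [0], [1], [2], [3], [4], [5], [6], [7], [8], [9], [10]
  1-simplices (17): [0,5], [0,7], [0,9], [0,10], [1,2], [1,8], [2,6], [3,6], [3,8], [4,5], [4,7], [4,9], [4,10], [5,9], [5,10], [7,9], [7,10]
  2-simplices (8): [0,5,9], [0,5,10], [0,7,9], [0,7,10], [4,5,9], [4,5,10], [4,7,9], [4,7,10]

Hence C_0 ≅ Z^11, C_1 ≅ Z^17, C_2 ≅ Z^8.

The boundary map ∂_1: C_1 → C_0 is given by ∂[p,q] = [q] − [p]. For instance
  ∂[3,6] = [6] − [3].
The 11×17 boundary matrix has rank 9 and Smith normal form diag(1,1,1,1,1,1,1,1,1).

The boundary map ∂_2: C_2 → C_1 sends each 2-simplex [p,q,r] to [q,r] − [p,r] + [p,q]. For instance
  ∂[4,7,9] = [7,9] − [4,9] + [4,7],
  ∂[0,7,9] = [7,9] − [0,9] + [0,7].
As a 17×8 matrix over Z this has rank 7, with invariant factors (1,1,1,1,1,1,1).

Reading off H_k = ker ∂_k / im ∂_{k+1}:

  H_0: rank C_0 − rank ∂_1 = 11 − 9 = 2, and the invariant factors of ∂_1 are all 1, so H_0 ≅ Z^2.
  H_1: rank ker ∂_1 − rank ∂_2 = (17 − 9) − 7 = 1, and the invariant factors of ∂_2 are all 1, so H_1 ≅ Z.
  H_2: rank ker ∂_2 − rank ∂_3 = (8 − 7) − 0 = 1, and there is no ∂_3, so H_2 ≅ Z.

As a check, the Euler characteristic is 11 − 17 + 8 = 2, which agrees with 2 − 1 + 1 = 2.
(K is a triangulation of the disjoint union of the circle S^1 and the 2-sphere S^2.)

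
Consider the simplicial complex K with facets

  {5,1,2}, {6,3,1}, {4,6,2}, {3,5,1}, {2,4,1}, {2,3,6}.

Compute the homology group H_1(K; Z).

H_1 = Z.

We work with the vertex ordering 1 < 2 < 3 < 4 < 5 < 6. The simplices of K, each written with vertices in increasing order, are:

  0-simplices (6): [1], [2], [3], [4], [5], [6]
  1-simplices (12): [1,2], [1,3], [1,4], [1,5], [1,6], [2,3], [2,4], [2,5], [2,6], [3,5], [3,6], [4,6]
  2-simplices (6): [1,2,4], [1,2,5], [1,3,5], [1,3,6], [2,3,6], [2,4,6]

so the chain groups are C_0 ≅ Z^6, C_1 ≅ Z^12, C_2 ≅ Z^6.

∂_1: C_1 → C_0 maps an edge to its endpoints' difference, ∂[p,q] = q − p.
As a 6×12 matrix over Z this has rank 5, with invariant factors (1,1,1,1,1).

The boundary map ∂_2: C_2 → C_1 sends each 2-simplex [p,q,r] to [q,r] − [p,r] + [p,q]. For instance
  ∂[2,3,6] = [3,6] − [2,6] + [2,3],
  ∂[1,3,6] = [3,6] − [1,6] + [1,3].
As a 12×6 matrix over Z this has rank 6, with invariant factors (1,1,1,1,1,1).

Computing H_k = (kernel of ∂_k) / (image of ∂_{k+1}):

  H_1: rank ker ∂_1 − rank ∂_2 = (12 − 5) − 6 = 1, and the invariant factors of ∂_2 are all 1, so H_1 ≅ Z.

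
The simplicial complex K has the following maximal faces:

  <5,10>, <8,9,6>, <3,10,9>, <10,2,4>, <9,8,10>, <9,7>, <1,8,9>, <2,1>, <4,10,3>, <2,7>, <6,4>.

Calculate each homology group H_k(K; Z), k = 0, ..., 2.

H_0 = Z,  H_1 = Z^3,  H_2 = 0.

Order the vertices as 1 < 2 < 3 < 4 < 5 < 6 < 7 < 8 < 9 < 10. Listing each simplex with vertices in this order, K has dimension 2 with simplices:

  0-simplices (10): [1], [2], [3], [4], [5], [6], [7], [8], [9], [10]
  1-simplices (18): [1,2], [1,8], [1,9], [2,4], [2,7], [2,10], [3,4], [3,9], [3,10], [4,6], [4,10], [5,10], [6,8], [6,9], [7,9], [8,9], [8,10], [9,10]
  2-simplices (6): [1,8,9], [2,4,10], [3,4,10], [3,9,10], [6,8,9], [8,9,10]

giving chain groups C_0 ≅ Z^10, C_1 ≅ Z^18, C_2 ≅ Z^6.

∂_1: C_1 → C_0 maps an edge to its endpoints' difference, ∂[p,q] = q − p.
The resulting 10×18 matrix has rank 9, and its Smith normal form has invariant factors (1,1,1,1,1,1,1,1,1).

∂_2: C_2 → C_1 acts by ∂[p,q,r] = [q,r] − [p,r] + [p,q]. For instance
  ∂[6,8,9] = [8,9] − [6,9] + [6,8],
  ∂[3,9,10] = [9,10] − [3,10] + [3,9].
This gives a 18×6 integer matrix of rank 6; reducing to Smith normal form yields diagonal entries (1,1,1,1,1,1).

Reading off H_k = ker ∂_k / im ∂_{k+1}:

  H_0: rank C_0 − rank ∂_1 = 10 − 9 = 1, and the invariant factors of ∂_1 are all 1, so H_0 = Z.
  H_1: rank ker ∂_1 − rank ∂_2 = (18 − 9) − 6 = 3, and the invariant factors of ∂_2 are all 1, so H_1 = Z^3.
  H_2: rank ker ∂_2 − rank ∂_3 = (6 − 6) − 0 = 0, and there is no ∂_3, so H_2 = 0.

As a check, the Euler characteristic is 10 − 18 + 6 = -2, which agrees with 1 − 3 + 0 = -2.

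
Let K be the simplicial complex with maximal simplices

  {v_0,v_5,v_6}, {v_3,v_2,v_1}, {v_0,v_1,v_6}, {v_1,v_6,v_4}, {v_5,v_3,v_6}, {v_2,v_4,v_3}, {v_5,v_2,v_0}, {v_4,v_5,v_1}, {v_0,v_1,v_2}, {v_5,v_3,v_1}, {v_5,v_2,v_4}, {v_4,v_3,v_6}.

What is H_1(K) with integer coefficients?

H_1 ≅ Z/2Z.

Take the total order v_0 < v_1 < v_2 < v_3 < v_4 < v_5 < v_6 on the vertex set. Then K (dimension 2) consists of the simplices:

  0-simplices (7): [v_0], [v_1], [v_2], [v_3], [v_4], [v_5], [v_6]
  1-simplices (18): (18 of them)
  2-simplices (12): (12 of them)

so the chain groups are C_0 ≅ Z^7, C_1 ≅ Z^18, C_2 ≅ Z^12.

The boundary map ∂_1: C_1 → C_0 maps an edge to its endpoints' difference, ∂[p,q] = q − p. For instance
  ∂[v_0,v_2] = [v_2] − [v_0].
The 7×18 boundary matrix has rank 6 and Smith normal form diag(1,1,1,1,1,1).

∂_2: C_2 → C_1 sends each 2-simplex [p,q,r] to [q,r] − [p,r] + [p,q]. For instance
  ∂[v_0,v_2,v_5] = [v_2,v_5] − [v_0,v_5] + [v_0,v_2],
  ∂[v_1,v_4,v_5] = [v_4,v_5] − [v_1,v_5] + [v_1,v_4].
The resulting 18×12 matrix has rank 12, and its Smith normal form has invariant factors (1,1,1,1,1,1,1,1,1,1,1,2).

Reading off H_k = ker ∂_k / im ∂_{k+1}:

  H_1: rank ker ∂_1 − rank ∂_2 = (18 − 6) − 12 = 0, and ∂_2 has invariant factor 2 > 1, so H_1 ≅ Z/2Z.

(K is a triangulation of the real projective plane RP^2.)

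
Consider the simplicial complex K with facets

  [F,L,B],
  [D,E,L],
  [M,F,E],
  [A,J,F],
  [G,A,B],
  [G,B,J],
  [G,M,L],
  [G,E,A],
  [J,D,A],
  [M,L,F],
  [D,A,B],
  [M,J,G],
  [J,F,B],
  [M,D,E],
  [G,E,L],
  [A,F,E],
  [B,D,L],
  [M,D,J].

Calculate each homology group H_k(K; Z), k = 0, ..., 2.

K has 9 vertices, 27 edges, 18 triangles.
rank ∂_0 = 0, rank ∂_1 = 8 ⇒ b_0 = 9 − 0 − 8 = 1; all invariant factors of ∂_1 are 1 so no torsion. So H_0 = Z.
rank ∂_1 = 8, rank ∂_2 = 18 ⇒ b_1 = 27 − 8 − 18 = 1; ∂_2 has invariant factor(s) [2] giving torsion. So H_1 = Z × Z/2.
rank ∂_2 = 18, rank ∂_3 = 0 ⇒ b_2 = 18 − 18 − 0 = 0. So H_2 = 0.

H_0 ≅ Z,  H_1 ≅ Z × Z/2,  H_2 = 0.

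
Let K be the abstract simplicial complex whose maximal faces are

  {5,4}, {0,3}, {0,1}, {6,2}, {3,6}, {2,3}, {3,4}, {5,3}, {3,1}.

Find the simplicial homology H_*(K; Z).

H_0 ≅ Z,  H_1 ≅ Z^3.

Take the total order 0 < 1 < 2 < 3 < 4 < 5 < 6 on the vertex set. Then K (dimension 1) consists of the simplices:

  0-simplices (7): [0], [1], [2], [3], [4], [5], [6]
  1-simplices (9): [0,1], [0,3], [1,3], [2,3], [2,6], [3,4], [3,5], [3,6], [4,5]

giving chain groups C_0 ≅ Z^7, C_1 ≅ Z^9.

The boundary map ∂_1: C_1 → C_0 is given by ∂[p,q] = [q] − [p]. For instance
  ∂[2,3] = [3] − [2].
The resulting 7×9 matrix has rank 6, and its Smith normal form has invariant factors (1,1,1,1,1,1).

Now H_k = ker ∂_k / im ∂_{k+1}, so:

  H_0: rank C_0 − rank ∂_1 = 7 − 6 = 1, and the invariant factors of ∂_1 are all 1, so H_0 = Z.
  H_1: rank ker ∂_1 − rank ∂_2 = (9 − 6) − 0 = 3, and there is no ∂_2, so H_1 = Z^3.

As a check, the Euler characteristic is 7 − 9 = -2, which agrees with 1 − 3 = -2.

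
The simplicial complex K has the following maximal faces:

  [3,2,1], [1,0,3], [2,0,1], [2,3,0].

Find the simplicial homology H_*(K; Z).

H_0 ≅ Z,  H_1 = 0,  H_2 ≅ Z.

K has 4 vertices, 6 edges, 4 triangles.
rank ∂_0 = 0, rank ∂_1 = 3 ⇒ b_0 = 4 − 0 − 3 = 1; all invariant factors of ∂_1 are 1 so no torsion. So H_0 = Z.
rank ∂_1 = 3, rank ∂_2 = 3 ⇒ b_1 = 6 − 3 − 3 = 0; all invariant factors of ∂_2 are 1 so no torsion. So H_1 = 0.
rank ∂_2 = 3, rank ∂_3 = 0 ⇒ b_2 = 4 − 3 − 0 = 1. So H_2 = Z.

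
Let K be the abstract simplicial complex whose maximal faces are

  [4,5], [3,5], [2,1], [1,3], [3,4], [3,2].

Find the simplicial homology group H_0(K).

H_0 = Z.

We work with the vertex ordering 1 < 2 < 3 < 4 < 5. The simplices of K, each written with vertices in increasing order, are:

  0-simplices (5): [1], [2], [3], [4], [5]
  1-simplices (6): [1,2], [1,3], [2,3], [3,4], [3,5], [4,5]

giving chain groups C_0 ≅ Z^5, C_1 ≅ Z^6.

The boundary map ∂_1: C_1 → C_0 maps an edge to its endpoints' difference, ∂[p,q] = q − p. For instance
  ∂[1,2] = [2] − [1].
The 5×6 boundary matrix has rank 4 and Smith normal form diag(1,1,1,1).

Computing H_k = (kernel of ∂_k) / (image of ∂_{k+1}):

  H_0: rank C_0 − rank ∂_1 = 5 − 4 = 1, and the invariant factors of ∂_1 are all 1, so H_0 ≅ Z.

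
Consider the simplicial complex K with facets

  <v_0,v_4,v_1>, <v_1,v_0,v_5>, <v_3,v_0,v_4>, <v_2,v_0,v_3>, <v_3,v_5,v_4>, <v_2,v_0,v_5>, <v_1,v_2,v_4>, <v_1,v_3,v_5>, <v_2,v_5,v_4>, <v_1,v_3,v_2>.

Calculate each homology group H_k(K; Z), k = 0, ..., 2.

Fix the vertex order v_0 < v_1 < v_2 < v_3 < v_4 < v_5 and write every simplex with vertices in increasing order. Then dim K = 2 and the simplices of K are:

  0-simplices (6): [v_0], [v_1], [v_2], [v_3], [v_4], [v_5]
  1-simplices (15): (15 of them)
  2-simplices (10): [v_0,v_1,v_4], [v_0,v_1,v_5], [v_0,v_2,v_3], [v_0,v_2,v_5], [v_0,v_3,v_4], [v_1,v_2,v_3], [v_1,v_2,v_4], [v_1,v_3,v_5], [v_2,v_4,v_5], [v_3,v_4,v_5]

so the chain groups are C_0 ≅ Z^6, C_1 ≅ Z^15, C_2 ≅ Z^10.

The boundary map ∂_1: C_1 → C_0 maps an edge to its endpoints' difference, ∂[p,q] = q − p.
This gives a 6×15 integer matrix of rank 5; reducing to Smith normal form yields diagonal entries (1,1,1,1,1).

Boundary ∂_2: C_2 → C_1 acts by ∂[p,q,r] = [q,r] − [p,r] + [p,q]. For instance
  ∂[v_3,v_4,v_5] = [v_4,v_5] − [v_3,v_5] + [v_3,v_4],
  ∂[v_1,v_3,v_5] = [v_3,v_5] − [v_1,v_5] + [v_1,v_3].
As a 15×10 matrix over Z this has rank 10, with invariant factors (1,1,1,1,1,1,1,1,1,2).

Now H_k = ker ∂_k / im ∂_{k+1}, so:

  H_0: rank C_0 − rank ∂_1 = 6 − 5 = 1, and the invariant factors of ∂_1 are all 1, so H_0 ≅ Z.
  H_1: rank ker ∂_1 − rank ∂_2 = (15 − 5) − 10 = 0, and ∂_2 has invariant factor 2 > 1, so H_1 ≅ Z/2.
  H_2: rank ker ∂_2 − rank ∂_3 = (10 − 10) − 0 = 0, and there is no ∂_3, so H_2 ≅ 0.

As a check, the Euler characteristic is 6 − 15 + 10 = 1, which agrees with 1 − 0 + 0 = 1.

H_0 = Z,  H_1 = Z/2,  H_2 = 0.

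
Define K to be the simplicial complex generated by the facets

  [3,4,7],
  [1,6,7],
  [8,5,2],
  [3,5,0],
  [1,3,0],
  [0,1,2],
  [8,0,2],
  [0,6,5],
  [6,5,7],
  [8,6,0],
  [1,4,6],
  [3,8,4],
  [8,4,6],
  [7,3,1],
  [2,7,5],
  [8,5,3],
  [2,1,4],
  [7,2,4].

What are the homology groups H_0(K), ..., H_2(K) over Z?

Order the vertices as 0 < 1 < 2 < 3 < 4 < 5 < 6 < 7 < 8. Listing each simplex with vertices in this order, K has dimension 2 with simplices:

  0-simplices (9): [0], [1], [2], [3], [4], [5], [6], [7], [8]
  1-simplices (27): (27 of them)
  2-simplices (18): [0,1,2], [0,1,3], [0,2,8], [0,3,5], [0,5,6], [0,6,8], [1,2,4], [1,3,7], [1,4,6], [1,6,7], [2,4,7], [2,5,7], [2,5,8], [3,4,7], [3,4,8], [3,5,8], [4,6,8], [5,6,7]

Hence C_0 ≅ Z^9, C_1 ≅ Z^27, C_2 ≅ Z^18.

Boundary ∂_1: C_1 → C_0 is given by ∂[p,q] = [q] − [p]. For instance
  ∂[1,6] = [6] − [1].
The resulting 9×27 matrix has rank 8, and its Smith normal form has invariant factors (1,1,1,1,1,1,1,1).

The boundary map ∂_2: C_2 → C_1 maps a triangle to the signed sum of its edges. For instance
  ∂[0,3,5] = [3,5] − [0,5] + [0,3],
  ∂[2,5,7] = [5,7] − [2,7] + [2,5].
This gives a 27×18 integer matrix of rank 18; reducing to Smith normal form yields diagonal entries (1,1,1,1,1,1,1,1,1,1,1,1,1,1,1,1,1,2).

Now H_k = ker ∂_k / im ∂_{k+1}, so:

  H_0: rank C_0 − rank ∂_1 = 9 − 8 = 1, and the invariant factors of ∂_1 are all 1, so H_0 ≅ Z.
  H_1: rank ker ∂_1 − rank ∂_2 = (27 − 8) − 18 = 1, and ∂_2 has invariant factor 2 > 1, so H_1 ≅ Z × Z/2.
  H_2: rank ker ∂_2 − rank ∂_3 = (18 − 18) − 0 = 0, and there is no ∂_3, so H_2 ≅ 0.

As a check, the Euler characteristic is 9 − 27 + 18 = 0, which agrees with 1 − 1 + 0 = 0.

H_0 ≅ Z,  H_1 ≅ Z × Z/2,  H_2 = 0.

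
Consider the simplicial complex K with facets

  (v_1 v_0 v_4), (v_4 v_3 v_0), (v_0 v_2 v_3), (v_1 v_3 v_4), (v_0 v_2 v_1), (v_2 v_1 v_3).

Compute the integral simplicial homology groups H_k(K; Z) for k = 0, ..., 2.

H_0 = Z,  H_1 = 0,  H_2 = Z.

Order the vertices as v_0 < v_1 < v_2 < v_3 < v_4. Listing each simplex with vertices in this order, K has dimension 2 with simplices:

  0-simplices (5): [v_0], [v_1], [v_2], [v_3], [v_4]
  1-simplices (9): [v_0,v_1], [v_0,v_2], [v_0,v_3], [v_0,v_4], [v_1,v_2], [v_1,v_3], [v_1,v_4], [v_2,v_3], [v_3,v_4]
  2-simplices (6): [v_0,v_1,v_2], [v_0,v_1,v_4], [v_0,v_2,v_3], [v_0,v_3,v_4], [v_1,v_2,v_3], [v_1,v_3,v_4]

Hence C_0 ≅ Z^5, C_1 ≅ Z^9, C_2 ≅ Z^6.

Boundary ∂_1: C_1 → C_0 sends each edge [p,q] (with p < q) to q − p. For instance
  ∂[v_2,v_3] = [v_3] − [v_2].
The 5×9 boundary matrix has rank 4 and Smith normal form diag(1,1,1,1).

Boundary ∂_2: C_2 → C_1 maps a triangle to the signed sum of its edges. For instance
  ∂[v_0,v_1,v_2] = [v_1,v_2] − [v_0,v_2] + [v_0,v_1],
  ∂[v_0,v_1,v_4] = [v_1,v_4] − [v_0,v_4] + [v_0,v_1].
The resulting 9×6 matrix has rank 5, and its Smith normal form has invariant factors (1,1,1,1,1).

From H_k ≅ ker(∂_k) / im(∂_{k+1}) we obtain:

  H_0: rank C_0 − rank ∂_1 = 5 − 4 = 1, and the invariant factors of ∂_1 are all 1, so H_0 ≅ Z.
  H_1: rank ker ∂_1 − rank ∂_2 = (9 − 4) − 5 = 0, and the invariant factors of ∂_2 are all 1, so H_1 ≅ 0.
  H_2: rank ker ∂_2 − rank ∂_3 = (6 − 5) − 0 = 1, and there is no ∂_3, so H_2 ≅ Z.

(K is a triangulation of the 2-sphere S^2.)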